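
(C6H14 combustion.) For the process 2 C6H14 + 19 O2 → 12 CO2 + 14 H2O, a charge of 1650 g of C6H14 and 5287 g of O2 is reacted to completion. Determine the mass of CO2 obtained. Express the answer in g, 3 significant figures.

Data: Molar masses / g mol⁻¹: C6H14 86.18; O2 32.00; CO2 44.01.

4590 g

n(C6H14) = 1650 / 86.18 = 19.15 mol
n(O2) = 5287 / 32.00 = 165.2 mol
n/ν for C6H14 = 19.15/2 = 9.575
n/ν for O2 = 165.2/19 = 8.695
Smallest n/ν is O2 → limiting reagent.
n(CO2) = (12/19) × 165.2 = 104.3 mol
mass = 104.3 × 44.01 = 4590 g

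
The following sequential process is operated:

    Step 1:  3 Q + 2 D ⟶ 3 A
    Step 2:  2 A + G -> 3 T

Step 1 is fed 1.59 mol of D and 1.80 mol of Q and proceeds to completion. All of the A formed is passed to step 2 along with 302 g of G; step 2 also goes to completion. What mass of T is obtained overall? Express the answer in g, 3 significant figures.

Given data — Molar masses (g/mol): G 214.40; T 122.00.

329 g

Step 1:
n(D) = 1.590 mol
n(Q) = 1.800 mol
n/ν → D: 0.7950, Q: 0.6000; Q is limiting.
n(A) produced = (3/3) × 1.800 = 1.800 mol
Step 2:
n(A) available = 1.800 mol
n(G) = 302.0 / 214.40 = 1.409 mol
n/ν → A: 0.9000, G: 1.409; A is limiting.
n(T) = (3/2) × 1.800 = 2.700 mol
mass = 2.700 × 122.00 = 329.4 g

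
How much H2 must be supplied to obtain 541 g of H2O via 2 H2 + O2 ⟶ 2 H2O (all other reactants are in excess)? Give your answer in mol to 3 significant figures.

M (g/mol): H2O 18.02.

30.0 mol

n(H2O) = 541 / 18.02 = 30.02 mol
n(H2) = (2/2) × 30.02 = 30.02 mol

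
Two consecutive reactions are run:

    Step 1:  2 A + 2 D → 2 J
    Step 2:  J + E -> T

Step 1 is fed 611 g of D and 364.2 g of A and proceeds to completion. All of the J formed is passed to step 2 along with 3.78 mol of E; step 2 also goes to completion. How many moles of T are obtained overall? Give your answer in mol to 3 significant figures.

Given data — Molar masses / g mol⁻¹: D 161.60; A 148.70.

Step 1:
n(D) = 611.0 / 161.60 = 3.781 mol
n(A) = 364.2 / 148.70 = 2.449 mol
n/ν for D = 3.781/2 = 1.891
n/ν for A = 2.449/2 = 1.225
Smallest n/ν is A → limiting reagent.
n(J) produced = (2/2) × 2.449 = 2.449 mol
Step 2:
n(J) available = 2.449 mol
n(E) = 3.780 mol
n/ν for J = 2.449/1 = 2.449
n/ν for E = 3.780/1 = 3.780
Smallest n/ν is J → limiting reagent.
n(T) = (1/1) × 2.449 = 2.449 mol

2.45 mol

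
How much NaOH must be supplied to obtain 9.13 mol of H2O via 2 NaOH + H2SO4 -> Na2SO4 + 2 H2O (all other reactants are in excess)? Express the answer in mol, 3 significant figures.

n(H2O) = 9.130 mol
n(NaOH) = (2/2) × 9.130 = 9.130 mol

9.13 mol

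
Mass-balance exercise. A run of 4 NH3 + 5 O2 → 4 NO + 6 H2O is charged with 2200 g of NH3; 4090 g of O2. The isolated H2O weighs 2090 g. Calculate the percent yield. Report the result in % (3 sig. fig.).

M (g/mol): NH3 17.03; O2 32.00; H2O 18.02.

75.6 %

n(NH3) = 2200 / 17.03 = 129.2 mol
n(O2) = 4090 / 32.00 = 127.8 mol
n/ν for NH3 = 129.2/4 = 32.30
n/ν for O2 = 127.8/5 = 25.56
Smallest n/ν is O2 → limiting reagent.
theoretical n(H2O) = (6/5) × 127.8 = 153.4 mol → 2764 g
% yield = 2090 / 2764 × 100 = 75.62 %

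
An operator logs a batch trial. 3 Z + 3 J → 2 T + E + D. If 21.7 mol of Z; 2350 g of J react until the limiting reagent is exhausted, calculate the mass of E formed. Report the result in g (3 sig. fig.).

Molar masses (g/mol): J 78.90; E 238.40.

n(Z) = 21.70 mol
n(J) = 2350 / 78.90 = 29.78 mol
n/ν for Z = 21.70/3 = 7.233
n/ν for J = 29.78/3 = 9.927
Smallest n/ν is Z → limiting reagent.
n(E) = (1/3) × 21.70 = 7.233 mol
mass = 7.233 × 238.40 = 1724 g

1720 g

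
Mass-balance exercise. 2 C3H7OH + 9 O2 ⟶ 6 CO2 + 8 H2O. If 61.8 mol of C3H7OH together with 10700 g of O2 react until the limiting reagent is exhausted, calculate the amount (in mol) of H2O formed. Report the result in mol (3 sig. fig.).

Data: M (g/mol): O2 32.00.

n(C3H7OH) = 61.80 mol
n(O2) = 10700 / 32.00 = 334.4 mol
n/ν → C3H7OH: 30.90, O2: 37.16; C3H7OH is limiting.
n(H2O) = (8/2) × 61.80 = 247.2 mol

247 mol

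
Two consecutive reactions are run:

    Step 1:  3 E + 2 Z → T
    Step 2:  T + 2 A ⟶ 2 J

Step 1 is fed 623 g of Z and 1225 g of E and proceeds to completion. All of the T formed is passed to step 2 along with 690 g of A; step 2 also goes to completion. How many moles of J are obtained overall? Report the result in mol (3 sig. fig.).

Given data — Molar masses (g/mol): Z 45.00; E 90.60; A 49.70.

Step 1:
n(Z) = 623.0 / 45.00 = 13.84 mol
n(E) = 1225 / 90.60 = 13.52 mol
n/ν → Z: 6.920, E: 4.507; E is limiting.
n(T) produced = (1/3) × 13.52 = 4.507 mol
Step 2:
n(T) available = 4.507 mol
n(A) = 690.0 / 49.70 = 13.88 mol
n/ν → T: 4.507, A: 6.940; T is limiting.
n(J) = (2/1) × 4.507 = 9.014 mol

9.01 mol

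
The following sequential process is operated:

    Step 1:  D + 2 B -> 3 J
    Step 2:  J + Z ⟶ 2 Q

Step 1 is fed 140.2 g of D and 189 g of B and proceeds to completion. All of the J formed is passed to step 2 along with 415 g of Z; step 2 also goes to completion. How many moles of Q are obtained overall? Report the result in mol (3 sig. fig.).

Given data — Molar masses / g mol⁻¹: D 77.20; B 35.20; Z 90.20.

Step 1:
n(D) = 140.2 / 77.20 = 1.816 mol
n(B) = 189.0 / 35.20 = 5.369 mol
n/ν → D: 1.816, B: 2.685; D is limiting.
n(J) produced = (3/1) × 1.816 = 5.448 mol
Step 2:
n(J) available = 5.448 mol
n(Z) = 415.0 / 90.20 = 4.601 mol
n/ν → J: 5.448, Z: 4.601; Z is limiting.
n(Q) = (2/1) × 4.601 = 9.202 mol

9.20 mol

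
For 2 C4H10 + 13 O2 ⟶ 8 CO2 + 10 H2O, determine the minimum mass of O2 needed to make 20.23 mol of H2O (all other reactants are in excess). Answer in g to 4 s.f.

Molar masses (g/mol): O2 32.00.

n(H2O) = 20.23 mol
n(O2) = (13/10) × 20.23 = 26.30 mol
mass = 26.30 × 32.00 = 841.6 g

841.6 g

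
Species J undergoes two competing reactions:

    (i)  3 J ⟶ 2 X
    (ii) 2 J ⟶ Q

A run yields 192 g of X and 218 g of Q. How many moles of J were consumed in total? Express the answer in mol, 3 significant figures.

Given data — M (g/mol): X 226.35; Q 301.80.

2.72 mol

n(X) = 192 / 226.35 = 0.8482 mol
n(Q) = 218 / 301.80 = 0.7223 mol
n(J) via (i) = (3/2)×0.8482 = 1.272 mol
n(J) via (ii) = (2/1)×0.7223 = 1.445 mol
total n(J) = 1.272 + 1.445 = 2.717 mol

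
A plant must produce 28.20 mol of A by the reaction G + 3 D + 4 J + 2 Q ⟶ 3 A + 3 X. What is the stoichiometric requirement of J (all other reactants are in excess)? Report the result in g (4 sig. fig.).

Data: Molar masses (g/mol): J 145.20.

5460 g

n(A) = 28.20 mol
n(J) = (4/3) × 28.20 = 37.60 mol
mass = 37.60 × 145.20 = 5460 g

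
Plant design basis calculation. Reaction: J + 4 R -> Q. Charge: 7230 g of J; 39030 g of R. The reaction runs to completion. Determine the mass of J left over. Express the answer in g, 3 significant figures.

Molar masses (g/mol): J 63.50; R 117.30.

1950 g

n(J) = 7230 / 63.50 = 113.9 mol
n(R) = 39030 / 117.30 = 332.7 mol
n/ν → J: 113.9, R: 83.18; R is limiting.
J consumed = (1/4) × 332.7 = 83.18 mol
J remaining = 113.9 − 83.18 = 30.72 mol
mass = 30.72 × 63.50 = 1951 g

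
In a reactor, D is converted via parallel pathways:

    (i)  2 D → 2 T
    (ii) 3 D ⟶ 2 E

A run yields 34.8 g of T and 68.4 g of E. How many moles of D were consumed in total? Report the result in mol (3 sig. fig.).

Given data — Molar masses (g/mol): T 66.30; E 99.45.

n(T) = 34.8 / 66.30 = 0.5249 mol
n(E) = 68.4 / 99.45 = 0.6878 mol
n(D) via (i) = (2/2)×0.5249 = 0.5249 mol
n(D) via (ii) = (3/2)×0.6878 = 1.032 mol
total n(D) = 0.5249 + 1.032 = 1.557 mol

1.56 mol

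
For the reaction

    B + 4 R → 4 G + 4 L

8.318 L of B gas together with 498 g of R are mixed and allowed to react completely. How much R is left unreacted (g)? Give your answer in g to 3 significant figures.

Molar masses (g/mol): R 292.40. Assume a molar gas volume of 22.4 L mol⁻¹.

n(B) = 8.318 / 22.4 = 0.3713 mol
n(R) = 498.0 / 292.40 = 1.703 mol
n/ν for B = 0.3713/1 = 0.3713
n/ν for R = 1.703/4 = 0.4258
Smallest n/ν is B → limiting reagent.
R consumed = (4/1) × 0.3713 = 1.485 mol
R remaining = 1.703 − 1.485 = 0.2180 mol
mass = 0.2180 × 292.40 = 63.74 g

63.7 g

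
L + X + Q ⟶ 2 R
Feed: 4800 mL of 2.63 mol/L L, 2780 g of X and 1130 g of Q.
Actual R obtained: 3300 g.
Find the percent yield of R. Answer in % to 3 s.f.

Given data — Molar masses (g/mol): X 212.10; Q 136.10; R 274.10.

72.5 %

n(L) = 2.63 × 4800/1000 = 12.62 mol
n(X) = 2780 / 212.10 = 13.11 mol
n(Q) = 1130 / 136.10 = 8.303 mol
n/ν → L: 12.62, X: 13.11, Q: 8.303; Q is limiting.
theoretical n(R) = (2/1) × 8.303 = 16.61 mol → 4553 g
% yield = 3300 / 4553 × 100 = 72.48 %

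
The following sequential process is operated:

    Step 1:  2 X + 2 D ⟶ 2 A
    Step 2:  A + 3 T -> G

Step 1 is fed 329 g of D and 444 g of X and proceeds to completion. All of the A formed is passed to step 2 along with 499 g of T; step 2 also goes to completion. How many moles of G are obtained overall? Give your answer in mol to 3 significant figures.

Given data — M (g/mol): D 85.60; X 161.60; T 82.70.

Step 1:
n(D) = 329.0 / 85.60 = 3.843 mol
n(X) = 444.0 / 161.60 = 2.748 mol
n/ν for D = 3.843/2 = 1.922
n/ν for X = 2.748/2 = 1.374
Smallest n/ν is X → limiting reagent.
n(A) produced = (2/2) × 2.748 = 2.748 mol
Step 2:
n(A) available = 2.748 mol
n(T) = 499.0 / 82.70 = 6.034 mol
n/ν for A = 2.748/1 = 2.748
n/ν for T = 6.034/3 = 2.011
Smallest n/ν is T → limiting reagent.
n(G) = (1/3) × 6.034 = 2.011 mol

2.01 mol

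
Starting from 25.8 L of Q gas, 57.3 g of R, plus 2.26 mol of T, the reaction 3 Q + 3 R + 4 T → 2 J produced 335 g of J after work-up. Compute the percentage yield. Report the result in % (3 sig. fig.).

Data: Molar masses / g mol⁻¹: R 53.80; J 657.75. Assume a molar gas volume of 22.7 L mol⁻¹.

71.7 %

n(Q) = 25.80 / 22.7 = 1.137 mol
n(R) = 57.30 / 53.80 = 1.065 mol
n(T) = 2.260 mol
n/ν → Q: 0.3790, R: 0.3550, T: 0.5650; R is limiting.
theoretical n(J) = (2/3) × 1.065 = 0.7100 mol → 467.0 g
% yield = 335 / 467.0 × 100 = 71.73 %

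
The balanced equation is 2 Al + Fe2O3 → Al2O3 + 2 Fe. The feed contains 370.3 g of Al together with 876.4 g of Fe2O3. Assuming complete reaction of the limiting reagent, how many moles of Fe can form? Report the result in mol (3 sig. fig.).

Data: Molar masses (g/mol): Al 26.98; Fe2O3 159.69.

n(Al) = 370.3 / 26.98 = 13.72 mol
n(Fe2O3) = 876.4 / 159.69 = 5.488 mol
n/ν → Al: 6.860, Fe2O3: 5.488; Fe2O3 is limiting.
n(Fe) = (2/1) × 5.488 = 10.98 mol

11.0 mol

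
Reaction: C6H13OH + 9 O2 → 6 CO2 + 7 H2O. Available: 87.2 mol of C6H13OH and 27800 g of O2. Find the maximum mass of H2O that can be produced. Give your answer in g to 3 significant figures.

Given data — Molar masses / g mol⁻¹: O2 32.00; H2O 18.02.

11000 g

n(C6H13OH) = 87.20 mol
n(O2) = 27800 / 32.00 = 868.8 mol
n/ν for C6H13OH = 87.20/1 = 87.20
n/ν for O2 = 868.8/9 = 96.53
Smallest n/ν is C6H13OH → limiting reagent.
n(H2O) = (7/1) × 87.20 = 610.4 mol
mass = 610.4 × 18.02 = 11000 g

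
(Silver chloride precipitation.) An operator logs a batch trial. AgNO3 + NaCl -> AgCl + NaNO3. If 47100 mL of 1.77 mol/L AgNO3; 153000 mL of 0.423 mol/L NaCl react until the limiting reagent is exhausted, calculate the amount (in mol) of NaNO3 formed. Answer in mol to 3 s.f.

64.7 mol

n(AgNO3) = 1.77 × 47100/1000 = 83.37 mol
n(NaCl) = 0.423 × 153000/1000 = 64.72 mol
n/ν for AgNO3 = 83.37/1 = 83.37
n/ν for NaCl = 64.72/1 = 64.72
Smallest n/ν is NaCl → limiting reagent.
n(NaNO3) = (1/1) × 64.72 = 64.72 mol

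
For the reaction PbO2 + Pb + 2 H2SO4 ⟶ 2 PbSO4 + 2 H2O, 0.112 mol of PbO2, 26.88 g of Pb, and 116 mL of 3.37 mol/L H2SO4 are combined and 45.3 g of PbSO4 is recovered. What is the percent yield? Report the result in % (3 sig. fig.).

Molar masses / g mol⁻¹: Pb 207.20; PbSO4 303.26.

66.7 %

n(PbO2) = 0.1120 mol
n(Pb) = 26.88 / 207.20 = 0.1297 mol
n(H2SO4) = 3.37 × 116.0/1000 = 0.3909 mol
n/ν → PbO2: 0.1120, Pb: 0.1297, H2SO4: 0.1955; PbO2 is limiting.
theoretical n(PbSO4) = (2/1) × 0.1120 = 0.2240 mol → 67.93 g
% yield = 45.3 / 67.93 × 100 = 66.69 %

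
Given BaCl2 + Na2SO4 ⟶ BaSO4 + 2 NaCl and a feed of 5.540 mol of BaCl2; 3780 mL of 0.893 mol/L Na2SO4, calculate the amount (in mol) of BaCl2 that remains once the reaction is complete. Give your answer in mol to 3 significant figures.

2.16 mol

n(BaCl2) = 5.540 mol
n(Na2SO4) = 0.893 × 3780/1000 = 3.376 mol
n/ν for BaCl2 = 5.540/1 = 5.540
n/ν for Na2SO4 = 3.376/1 = 3.376
Smallest n/ν is Na2SO4 → limiting reagent.
BaCl2 consumed = (1/1) × 3.376 = 3.376 mol
BaCl2 remaining = 5.540 − 3.376 = 2.164 mol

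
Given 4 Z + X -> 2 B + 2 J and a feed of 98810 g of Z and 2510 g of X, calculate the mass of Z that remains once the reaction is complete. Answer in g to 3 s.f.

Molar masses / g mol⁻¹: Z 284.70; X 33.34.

13100 g

n(Z) = 98810 / 284.70 = 347.1 mol
n(X) = 2510 / 33.34 = 75.28 mol
n/ν → Z: 86.78, X: 75.28; X is limiting.
Z consumed = (4/1) × 75.28 = 301.1 mol
Z remaining = 347.1 − 301.1 = 46.00 mol
mass = 46.00 × 284.70 = 13100 g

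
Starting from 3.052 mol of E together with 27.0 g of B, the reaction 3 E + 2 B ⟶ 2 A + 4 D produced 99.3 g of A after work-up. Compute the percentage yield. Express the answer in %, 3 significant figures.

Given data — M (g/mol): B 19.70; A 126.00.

57.5 %

n(E) = 3.052 mol
n(B) = 27.00 / 19.70 = 1.371 mol
n/ν for E = 3.052/3 = 1.017
n/ν for B = 1.371/2 = 0.6855
Smallest n/ν is B → limiting reagent.
theoretical n(A) = (2/2) × 1.371 = 1.371 mol → 172.7 g
% yield = 99.3 / 172.7 × 100 = 57.50 %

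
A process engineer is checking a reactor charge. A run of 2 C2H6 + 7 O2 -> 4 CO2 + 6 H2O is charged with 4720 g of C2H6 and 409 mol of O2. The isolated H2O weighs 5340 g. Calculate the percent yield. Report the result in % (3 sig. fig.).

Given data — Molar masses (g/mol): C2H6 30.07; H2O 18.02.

84.5 %

n(C2H6) = 4720 / 30.07 = 157.0 mol
n(O2) = 409.0 mol
n/ν → C2H6: 78.50, O2: 58.43; O2 is limiting.
theoretical n(H2O) = (6/7) × 409.0 = 350.6 mol → 6318 g
% yield = 5340 / 6318 × 100 = 84.52 %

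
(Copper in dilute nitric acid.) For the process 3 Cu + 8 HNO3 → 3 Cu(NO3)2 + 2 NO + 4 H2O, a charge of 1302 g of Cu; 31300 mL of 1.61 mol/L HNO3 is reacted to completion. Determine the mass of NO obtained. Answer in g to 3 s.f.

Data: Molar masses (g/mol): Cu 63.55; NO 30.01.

378 g

n(Cu) = 1302 / 63.55 = 20.49 mol
n(HNO3) = 1.61 × 31300/1000 = 50.39 mol
n/ν → Cu: 6.830, HNO3: 6.299; HNO3 is limiting.
n(NO) = (2/8) × 50.39 = 12.60 mol
mass = 12.60 × 30.01 = 378.1 g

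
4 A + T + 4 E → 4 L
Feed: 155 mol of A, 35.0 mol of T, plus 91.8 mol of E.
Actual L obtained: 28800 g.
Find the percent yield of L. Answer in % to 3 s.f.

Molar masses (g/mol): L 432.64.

n(A) = 155.0 mol
n(T) = 35.00 mol
n(E) = 91.80 mol
n/ν for A = 155.0/4 = 38.75
n/ν for T = 35.00/1 = 35.00
n/ν for E = 91.80/4 = 22.95
Smallest n/ν is E → limiting reagent.
theoretical n(L) = (4/4) × 91.80 = 91.80 mol → 39720 g
% yield = 28800 / 39720 × 100 = 72.51 %

72.5 %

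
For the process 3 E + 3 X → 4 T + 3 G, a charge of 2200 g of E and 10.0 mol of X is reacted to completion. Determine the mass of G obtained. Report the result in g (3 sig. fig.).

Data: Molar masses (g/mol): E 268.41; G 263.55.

n(E) = 2200 / 268.41 = 8.196 mol
n(X) = 10.00 mol
n/ν for E = 8.196/3 = 2.732
n/ν for X = 10.00/3 = 3.333
Smallest n/ν is E → limiting reagent.
n(G) = (3/3) × 8.196 = 8.196 mol
mass = 8.196 × 263.55 = 2160 g

2160 g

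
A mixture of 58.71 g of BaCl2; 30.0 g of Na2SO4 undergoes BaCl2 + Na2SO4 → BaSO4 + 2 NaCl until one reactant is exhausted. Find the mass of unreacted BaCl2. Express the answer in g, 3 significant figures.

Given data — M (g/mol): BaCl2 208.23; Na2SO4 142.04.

n(BaCl2) = 58.71 / 208.23 = 0.2819 mol
n(Na2SO4) = 30.00 / 142.04 = 0.2112 mol
n/ν → BaCl2: 0.2819, Na2SO4: 0.2112; Na2SO4 is limiting.
BaCl2 consumed = (1/1) × 0.2112 = 0.2112 mol
BaCl2 remaining = 0.2819 − 0.2112 = 0.07070 mol
mass = 0.07070 × 208.23 = 14.72 g

14.7 g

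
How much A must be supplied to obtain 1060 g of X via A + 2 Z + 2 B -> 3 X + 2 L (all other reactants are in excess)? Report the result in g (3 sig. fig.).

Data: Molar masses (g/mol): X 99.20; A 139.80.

n(X) = 1060 / 99.20 = 10.69 mol
n(A) = (1/3) × 10.69 = 3.563 mol
mass = 3.563 × 139.80 = 498.1 g

498 g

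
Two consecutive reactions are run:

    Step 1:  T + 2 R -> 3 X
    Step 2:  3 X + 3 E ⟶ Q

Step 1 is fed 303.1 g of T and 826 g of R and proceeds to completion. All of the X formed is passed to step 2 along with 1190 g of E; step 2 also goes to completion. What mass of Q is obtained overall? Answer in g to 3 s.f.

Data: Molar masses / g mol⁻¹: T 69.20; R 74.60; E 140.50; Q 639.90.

Step 1:
n(T) = 303.1 / 69.20 = 4.380 mol
n(R) = 826.0 / 74.60 = 11.07 mol
n/ν for T = 4.380/1 = 4.380
n/ν for R = 11.07/2 = 5.535
Smallest n/ν is T → limiting reagent.
n(X) produced = (3/1) × 4.380 = 13.14 mol
Step 2:
n(X) available = 13.14 mol
n(E) = 1190 / 140.50 = 8.470 mol
n/ν for X = 13.14/3 = 4.380
n/ν for E = 8.470/3 = 2.823
Smallest n/ν is E → limiting reagent.
n(Q) = (1/3) × 8.470 = 2.823 mol
mass = 2.823 × 639.90 = 1806 g

1810 g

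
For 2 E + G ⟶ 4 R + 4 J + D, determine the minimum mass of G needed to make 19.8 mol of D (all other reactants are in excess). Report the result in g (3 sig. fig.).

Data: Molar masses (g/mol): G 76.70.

n(D) = 19.80 mol
n(G) = (1/1) × 19.80 = 19.80 mol
mass = 19.80 × 76.70 = 1519 g

1520 g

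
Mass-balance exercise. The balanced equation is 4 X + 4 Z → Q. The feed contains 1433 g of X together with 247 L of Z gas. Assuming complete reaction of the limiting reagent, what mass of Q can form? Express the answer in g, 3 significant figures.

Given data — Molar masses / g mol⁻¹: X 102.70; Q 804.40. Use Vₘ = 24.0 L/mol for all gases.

2070 g

n(X) = 1433 / 102.70 = 13.95 mol
n(Z) = 247.0 / 24.0 = 10.29 mol
n/ν for X = 13.95/4 = 3.488
n/ν for Z = 10.29/4 = 2.573
Smallest n/ν is Z → limiting reagent.
n(Q) = (1/4) × 10.29 = 2.573 mol
mass = 2.573 × 804.40 = 2070 g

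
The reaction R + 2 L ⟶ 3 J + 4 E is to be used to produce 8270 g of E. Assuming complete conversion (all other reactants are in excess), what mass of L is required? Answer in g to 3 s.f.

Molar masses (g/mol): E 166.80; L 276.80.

6860 g

n(E) = 8270 / 166.80 = 49.58 mol
n(L) = (2/4) × 49.58 = 24.79 mol
mass = 24.79 × 276.80 = 6862 g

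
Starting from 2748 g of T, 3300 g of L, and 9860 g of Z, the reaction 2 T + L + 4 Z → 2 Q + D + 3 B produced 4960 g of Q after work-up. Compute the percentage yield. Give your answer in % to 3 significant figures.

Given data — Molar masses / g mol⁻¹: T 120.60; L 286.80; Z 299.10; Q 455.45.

n(T) = 2748 / 120.60 = 22.79 mol
n(L) = 3300 / 286.80 = 11.51 mol
n(Z) = 9860 / 299.10 = 32.97 mol
n/ν for T = 22.79/2 = 11.40
n/ν for L = 11.51/1 = 11.51
n/ν for Z = 32.97/4 = 8.243
Smallest n/ν is Z → limiting reagent.
theoretical n(Q) = (2/4) × 32.97 = 16.49 mol → 7510 g
% yield = 4960 / 7510 × 100 = 66.05 %

66.1 %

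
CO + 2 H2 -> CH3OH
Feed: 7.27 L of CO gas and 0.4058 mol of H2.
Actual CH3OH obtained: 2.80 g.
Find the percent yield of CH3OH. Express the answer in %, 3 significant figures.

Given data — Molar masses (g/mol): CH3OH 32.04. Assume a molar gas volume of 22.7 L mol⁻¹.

n(CO) = 7.270 / 22.7 = 0.3203 mol
n(H2) = 0.4058 mol
n/ν for CO = 0.3203/1 = 0.3203
n/ν for H2 = 0.4058/2 = 0.2029
Smallest n/ν is H2 → limiting reagent.
theoretical n(CH3OH) = (1/2) × 0.4058 = 0.2029 mol → 6.501 g
% yield = 2.80 / 6.501 × 100 = 43.07 %

43.1 %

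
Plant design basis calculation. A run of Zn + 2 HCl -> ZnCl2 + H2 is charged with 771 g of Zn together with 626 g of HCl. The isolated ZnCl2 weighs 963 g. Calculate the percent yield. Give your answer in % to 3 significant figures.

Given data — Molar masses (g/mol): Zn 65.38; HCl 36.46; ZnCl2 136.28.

n(Zn) = 771.0 / 65.38 = 11.79 mol
n(HCl) = 626.0 / 36.46 = 17.17 mol
n/ν for Zn = 11.79/1 = 11.79
n/ν for HCl = 17.17/2 = 8.585
Smallest n/ν is HCl → limiting reagent.
theoretical n(ZnCl2) = (1/2) × 17.17 = 8.585 mol → 1170 g
% yield = 963 / 1170 × 100 = 82.31 %

82.3 %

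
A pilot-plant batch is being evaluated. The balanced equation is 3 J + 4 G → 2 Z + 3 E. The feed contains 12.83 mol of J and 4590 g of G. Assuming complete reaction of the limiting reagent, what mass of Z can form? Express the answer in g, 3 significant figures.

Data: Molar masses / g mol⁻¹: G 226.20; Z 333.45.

2850 g

n(J) = 12.83 mol
n(G) = 4590 / 226.20 = 20.29 mol
n/ν for J = 12.83/3 = 4.277
n/ν for G = 20.29/4 = 5.073
Smallest n/ν is J → limiting reagent.
n(Z) = (2/3) × 12.83 = 8.553 mol
mass = 8.553 × 333.45 = 2852 g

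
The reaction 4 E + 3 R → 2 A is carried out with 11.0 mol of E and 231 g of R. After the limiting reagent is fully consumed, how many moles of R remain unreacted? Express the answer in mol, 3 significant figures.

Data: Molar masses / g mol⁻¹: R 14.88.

7.27 mol

n(E) = 11.00 mol
n(R) = 231.0 / 14.88 = 15.52 mol
n/ν for E = 11.00/4 = 2.750
n/ν for R = 15.52/3 = 5.173
Smallest n/ν is E → limiting reagent.
R consumed = (3/4) × 11.00 = 8.250 mol
R remaining = 15.52 − 8.250 = 7.270 mol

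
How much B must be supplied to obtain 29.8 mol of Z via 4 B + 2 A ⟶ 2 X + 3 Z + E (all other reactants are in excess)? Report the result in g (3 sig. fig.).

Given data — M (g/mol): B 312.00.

12400 g

n(Z) = 29.80 mol
n(B) = (4/3) × 29.80 = 39.73 mol
mass = 39.73 × 312.00 = 12400 g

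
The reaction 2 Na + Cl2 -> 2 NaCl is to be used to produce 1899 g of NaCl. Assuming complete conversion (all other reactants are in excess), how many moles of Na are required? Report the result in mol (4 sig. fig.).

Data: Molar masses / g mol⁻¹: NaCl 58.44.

n(NaCl) = 1899 / 58.44 = 32.49 mol
n(Na) = (2/2) × 32.49 = 32.49 mol

32.49 mol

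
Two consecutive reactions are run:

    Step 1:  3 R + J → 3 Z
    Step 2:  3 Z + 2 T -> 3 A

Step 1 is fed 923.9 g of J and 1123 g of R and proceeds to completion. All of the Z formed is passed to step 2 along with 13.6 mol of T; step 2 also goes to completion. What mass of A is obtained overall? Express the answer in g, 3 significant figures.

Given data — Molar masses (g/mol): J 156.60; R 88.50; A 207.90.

2640 g

Step 1:
n(J) = 923.9 / 156.60 = 5.900 mol
n(R) = 1123 / 88.50 = 12.69 mol
n/ν → J: 5.900, R: 4.230; R is limiting.
n(Z) produced = (3/3) × 12.69 = 12.69 mol
Step 2:
n(Z) available = 12.69 mol
n(T) = 13.60 mol
n/ν → Z: 4.230, T: 6.800; Z is limiting.
n(A) = (3/3) × 12.69 = 12.69 mol
mass = 12.69 × 207.90 = 2638 g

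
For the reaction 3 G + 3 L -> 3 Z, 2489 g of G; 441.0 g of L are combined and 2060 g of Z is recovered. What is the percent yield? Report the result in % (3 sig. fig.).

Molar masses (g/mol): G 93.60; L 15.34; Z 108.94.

71.1 %

n(G) = 2489 / 93.60 = 26.59 mol
n(L) = 441.0 / 15.34 = 28.75 mol
n/ν for G = 26.59/3 = 8.863
n/ν for L = 28.75/3 = 9.583
Smallest n/ν is G → limiting reagent.
theoretical n(Z) = (3/3) × 26.59 = 26.59 mol → 2897 g
% yield = 2060 / 2897 × 100 = 71.11 %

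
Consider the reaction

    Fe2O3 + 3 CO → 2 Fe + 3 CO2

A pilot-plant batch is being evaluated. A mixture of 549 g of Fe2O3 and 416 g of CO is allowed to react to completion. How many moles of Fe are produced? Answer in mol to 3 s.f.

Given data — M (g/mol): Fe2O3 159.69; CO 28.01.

n(Fe2O3) = 549.0 / 159.69 = 3.438 mol
n(CO) = 416.0 / 28.01 = 14.85 mol
n/ν for Fe2O3 = 3.438/1 = 3.438
n/ν for CO = 14.85/3 = 4.950
Smallest n/ν is Fe2O3 → limiting reagent.
n(Fe) = (2/1) × 3.438 = 6.876 mol

6.88 mol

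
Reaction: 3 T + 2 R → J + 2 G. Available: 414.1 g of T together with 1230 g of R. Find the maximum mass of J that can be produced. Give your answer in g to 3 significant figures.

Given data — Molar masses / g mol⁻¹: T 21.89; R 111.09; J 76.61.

424 g

n(T) = 414.1 / 21.89 = 18.92 mol
n(R) = 1230 / 111.09 = 11.07 mol
n/ν → T: 6.307, R: 5.535; R is limiting.
n(J) = (1/2) × 11.07 = 5.535 mol
mass = 5.535 × 76.61 = 424.0 g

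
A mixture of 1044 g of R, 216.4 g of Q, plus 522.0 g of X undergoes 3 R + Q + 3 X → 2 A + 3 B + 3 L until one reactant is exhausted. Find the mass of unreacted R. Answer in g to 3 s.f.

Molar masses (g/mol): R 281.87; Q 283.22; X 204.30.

n(R) = 1044 / 281.87 = 3.704 mol
n(Q) = 216.4 / 283.22 = 0.7641 mol
n(X) = 522.0 / 204.30 = 2.555 mol
n/ν for R = 3.704/3 = 1.235
n/ν for Q = 0.7641/1 = 0.7641
n/ν for X = 2.555/3 = 0.8517
Smallest n/ν is Q → limiting reagent.
R consumed = (3/1) × 0.7641 = 2.292 mol
R remaining = 3.704 − 2.292 = 1.412 mol
mass = 1.412 × 281.87 = 398.0 g

398 g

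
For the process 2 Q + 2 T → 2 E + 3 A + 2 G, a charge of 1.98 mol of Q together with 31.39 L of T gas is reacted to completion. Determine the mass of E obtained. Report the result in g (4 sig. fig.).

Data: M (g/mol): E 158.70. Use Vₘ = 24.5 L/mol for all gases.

203.3 g

n(Q) = 1.980 mol
n(T) = 31.39 / 24.5 = 1.281 mol
n/ν for Q = 1.980/2 = 0.9900
n/ν for T = 1.281/2 = 0.6405
Smallest n/ν is T → limiting reagent.
n(E) = (2/2) × 1.281 = 1.281 mol
mass = 1.281 × 158.70 = 203.3 g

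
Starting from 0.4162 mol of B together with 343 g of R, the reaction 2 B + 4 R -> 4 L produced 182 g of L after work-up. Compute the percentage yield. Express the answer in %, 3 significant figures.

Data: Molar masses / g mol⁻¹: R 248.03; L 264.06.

82.8 %

n(B) = 0.4162 mol
n(R) = 343.0 / 248.03 = 1.383 mol
n/ν → B: 0.2081, R: 0.3458; B is limiting.
theoretical n(L) = (4/2) × 0.4162 = 0.8324 mol → 219.8 g
% yield = 182 / 219.8 × 100 = 82.80 %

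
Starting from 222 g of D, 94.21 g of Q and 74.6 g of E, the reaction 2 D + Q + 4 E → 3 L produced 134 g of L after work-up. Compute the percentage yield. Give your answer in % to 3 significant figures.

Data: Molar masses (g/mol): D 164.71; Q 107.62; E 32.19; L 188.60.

40.9 %

n(D) = 222.0 / 164.71 = 1.348 mol
n(Q) = 94.21 / 107.62 = 0.8754 mol
n(E) = 74.60 / 32.19 = 2.317 mol
n/ν for D = 1.348/2 = 0.6740
n/ν for Q = 0.8754/1 = 0.8754
n/ν for E = 2.317/4 = 0.5793
Smallest n/ν is E → limiting reagent.
theoretical n(L) = (3/4) × 2.317 = 1.738 mol → 327.8 g
% yield = 134 / 327.8 × 100 = 40.88 %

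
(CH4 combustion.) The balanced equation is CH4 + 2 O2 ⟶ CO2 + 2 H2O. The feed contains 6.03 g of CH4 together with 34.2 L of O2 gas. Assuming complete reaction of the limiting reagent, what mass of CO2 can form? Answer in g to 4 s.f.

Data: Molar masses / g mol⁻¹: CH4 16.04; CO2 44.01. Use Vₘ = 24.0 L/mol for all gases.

16.54 g

n(CH4) = 6.030 / 16.04 = 0.3759 mol
n(O2) = 34.20 / 24.0 = 1.425 mol
n/ν → CH4: 0.3759, O2: 0.7125; CH4 is limiting.
n(CO2) = (1/1) × 0.3759 = 0.3759 mol
mass = 0.3759 × 44.01 = 16.54 g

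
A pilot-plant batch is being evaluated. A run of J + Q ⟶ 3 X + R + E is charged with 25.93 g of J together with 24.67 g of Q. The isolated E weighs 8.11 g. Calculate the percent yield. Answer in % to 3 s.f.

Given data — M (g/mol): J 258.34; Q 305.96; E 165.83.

n(J) = 25.93 / 258.34 = 0.1004 mol
n(Q) = 24.67 / 305.96 = 0.08063 mol
n/ν for J = 0.1004/1 = 0.1004
n/ν for Q = 0.08063/1 = 0.08063
Smallest n/ν is Q → limiting reagent.
theoretical n(E) = (1/1) × 0.08063 = 0.08063 mol → 13.37 g
% yield = 8.11 / 13.37 × 100 = 60.66 %

60.7 %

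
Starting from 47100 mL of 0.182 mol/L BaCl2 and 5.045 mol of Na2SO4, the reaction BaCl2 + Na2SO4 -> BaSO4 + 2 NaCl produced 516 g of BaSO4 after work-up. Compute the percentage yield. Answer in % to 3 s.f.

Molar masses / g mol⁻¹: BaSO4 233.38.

43.8 %

n(BaCl2) = 0.182 × 47100/1000 = 8.572 mol
n(Na2SO4) = 5.045 mol
n/ν for BaCl2 = 8.572/1 = 8.572
n/ν for Na2SO4 = 5.045/1 = 5.045
Smallest n/ν is Na2SO4 → limiting reagent.
theoretical n(BaSO4) = (1/1) × 5.045 = 5.045 mol → 1177 g
% yield = 516 / 1177 × 100 = 43.84 %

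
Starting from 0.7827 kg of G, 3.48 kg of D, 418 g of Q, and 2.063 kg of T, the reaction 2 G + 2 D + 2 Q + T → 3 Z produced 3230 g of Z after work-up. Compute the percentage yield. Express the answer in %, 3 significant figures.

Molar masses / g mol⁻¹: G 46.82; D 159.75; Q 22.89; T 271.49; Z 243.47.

58.2 %

n(G) = 0.7827×1000 / 46.82 = 16.72 mol
n(D) = 3.480×1000 / 159.75 = 21.78 mol
n(Q) = 418.0 / 22.89 = 18.26 mol
n(T) = 2.063×1000 / 271.49 = 7.599 mol
n/ν → G: 8.360, D: 10.89, Q: 9.130, T: 7.599; T is limiting.
theoretical n(Z) = (3/1) × 7.599 = 22.80 mol → 5551 g
% yield = 3230 / 5551 × 100 = 58.19 %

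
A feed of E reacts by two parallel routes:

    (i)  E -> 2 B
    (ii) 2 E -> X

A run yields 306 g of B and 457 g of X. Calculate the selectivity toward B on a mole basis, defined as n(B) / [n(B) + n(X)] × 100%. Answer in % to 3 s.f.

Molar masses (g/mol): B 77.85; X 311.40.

n(B) = 306 / 77.85 = 3.931 mol
n(X) = 457 / 311.40 = 1.468 mol
selectivity = 3.931/(3.931+1.468) × 100 = 72.81 %

72.8 %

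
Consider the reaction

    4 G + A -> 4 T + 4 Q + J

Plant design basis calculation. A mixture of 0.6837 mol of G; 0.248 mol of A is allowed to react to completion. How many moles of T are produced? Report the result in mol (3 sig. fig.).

n(G) = 0.6837 mol
n(A) = 0.2480 mol
n/ν → G: 0.1709, A: 0.2480; G is limiting.
n(T) = (4/4) × 0.6837 = 0.6837 mol

0.684 mol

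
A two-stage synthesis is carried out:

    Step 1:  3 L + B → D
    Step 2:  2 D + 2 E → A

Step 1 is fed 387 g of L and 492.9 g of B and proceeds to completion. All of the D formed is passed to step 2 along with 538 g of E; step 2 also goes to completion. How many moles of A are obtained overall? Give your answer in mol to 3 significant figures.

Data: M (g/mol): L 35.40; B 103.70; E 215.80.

Step 1:
n(L) = 387.0 / 35.40 = 10.93 mol
n(B) = 492.9 / 103.70 = 4.753 mol
n/ν for L = 10.93/3 = 3.643
n/ν for B = 4.753/1 = 4.753
Smallest n/ν is L → limiting reagent.
n(D) produced = (1/3) × 10.93 = 3.643 mol
Step 2:
n(D) available = 3.643 mol
n(E) = 538.0 / 215.80 = 2.493 mol
n/ν for D = 3.643/2 = 1.822
n/ν for E = 2.493/2 = 1.247
Smallest n/ν is E → limiting reagent.
n(A) = (1/2) × 2.493 = 1.247 mol

1.25 mol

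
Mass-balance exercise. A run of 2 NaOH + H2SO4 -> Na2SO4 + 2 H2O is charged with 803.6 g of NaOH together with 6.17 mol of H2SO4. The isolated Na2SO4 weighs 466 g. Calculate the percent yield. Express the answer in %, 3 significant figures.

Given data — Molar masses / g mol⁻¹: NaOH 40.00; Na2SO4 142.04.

n(NaOH) = 803.6 / 40.00 = 20.09 mol
n(H2SO4) = 6.170 mol
n/ν → NaOH: 10.05, H2SO4: 6.170; H2SO4 is limiting.
theoretical n(Na2SO4) = (1/1) × 6.170 = 6.170 mol → 876.4 g
% yield = 466 / 876.4 × 100 = 53.17 %

53.2 %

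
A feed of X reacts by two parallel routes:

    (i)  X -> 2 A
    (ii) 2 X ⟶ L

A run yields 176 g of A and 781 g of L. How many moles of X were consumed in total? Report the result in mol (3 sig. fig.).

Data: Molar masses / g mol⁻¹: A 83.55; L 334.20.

n(A) = 176 / 83.55 = 2.107 mol
n(L) = 781 / 334.20 = 2.337 mol
n(X) via (i) = (1/2)×2.107 = 1.054 mol
n(X) via (ii) = (2/1)×2.337 = 4.674 mol
total n(X) = 1.054 + 4.674 = 5.728 mol

5.73 mol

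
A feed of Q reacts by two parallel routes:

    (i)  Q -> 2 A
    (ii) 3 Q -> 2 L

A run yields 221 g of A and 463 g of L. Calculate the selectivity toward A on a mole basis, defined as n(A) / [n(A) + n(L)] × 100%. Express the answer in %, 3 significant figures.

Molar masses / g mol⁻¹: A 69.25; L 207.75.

n(A) = 221 / 69.25 = 3.191 mol
n(L) = 463 / 207.75 = 2.229 mol
selectivity = 3.191/(3.191+2.229) × 100 = 58.87 %

58.9 %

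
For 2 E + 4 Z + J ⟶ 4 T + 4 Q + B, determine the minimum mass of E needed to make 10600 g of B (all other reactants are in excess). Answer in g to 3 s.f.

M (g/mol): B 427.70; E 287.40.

n(B) = 10600 / 427.70 = 24.78 mol
n(E) = (2/1) × 24.78 = 49.56 mol
mass = 49.56 × 287.40 = 14240 g

14200 g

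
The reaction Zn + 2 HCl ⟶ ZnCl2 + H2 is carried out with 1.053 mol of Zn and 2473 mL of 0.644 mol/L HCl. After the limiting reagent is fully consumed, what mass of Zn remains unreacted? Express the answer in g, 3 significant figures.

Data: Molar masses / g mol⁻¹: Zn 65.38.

16.8 g

n(Zn) = 1.053 mol
n(HCl) = 0.644 × 2473/1000 = 1.593 mol
n/ν for Zn = 1.053/1 = 1.053
n/ν for HCl = 1.593/2 = 0.7965
Smallest n/ν is HCl → limiting reagent.
Zn consumed = (1/2) × 1.593 = 0.7965 mol
Zn remaining = 1.053 − 0.7965 = 0.2565 mol
mass = 0.2565 × 65.38 = 16.77 g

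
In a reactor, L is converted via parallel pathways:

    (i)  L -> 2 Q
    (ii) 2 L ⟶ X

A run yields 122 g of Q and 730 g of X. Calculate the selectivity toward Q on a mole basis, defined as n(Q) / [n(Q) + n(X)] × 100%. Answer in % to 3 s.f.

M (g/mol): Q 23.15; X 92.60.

40.1 %

n(Q) = 122 / 23.15 = 5.270 mol
n(X) = 730 / 92.60 = 7.883 mol
selectivity = 5.270/(5.270+7.883) × 100 = 40.07 %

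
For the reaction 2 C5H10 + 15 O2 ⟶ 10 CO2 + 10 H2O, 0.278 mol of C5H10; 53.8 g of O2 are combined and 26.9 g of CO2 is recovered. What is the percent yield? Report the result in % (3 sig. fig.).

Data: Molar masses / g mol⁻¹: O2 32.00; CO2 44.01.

n(C5H10) = 0.2780 mol
n(O2) = 53.80 / 32.00 = 1.681 mol
n/ν for C5H10 = 0.2780/2 = 0.1390
n/ν for O2 = 1.681/15 = 0.1121
Smallest n/ν is O2 → limiting reagent.
theoretical n(CO2) = (10/15) × 1.681 = 1.121 mol → 49.34 g
% yield = 26.9 / 49.34 × 100 = 54.52 %

54.5 %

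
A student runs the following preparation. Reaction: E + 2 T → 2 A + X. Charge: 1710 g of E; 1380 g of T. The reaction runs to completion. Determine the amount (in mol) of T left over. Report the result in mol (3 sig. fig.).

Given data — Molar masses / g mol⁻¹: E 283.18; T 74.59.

6.42 mol

n(E) = 1710 / 283.18 = 6.039 mol
n(T) = 1380 / 74.59 = 18.50 mol
n/ν for E = 6.039/1 = 6.039
n/ν for T = 18.50/2 = 9.250
Smallest n/ν is E → limiting reagent.
T consumed = (2/1) × 6.039 = 12.08 mol
T remaining = 18.50 − 12.08 = 6.420 mol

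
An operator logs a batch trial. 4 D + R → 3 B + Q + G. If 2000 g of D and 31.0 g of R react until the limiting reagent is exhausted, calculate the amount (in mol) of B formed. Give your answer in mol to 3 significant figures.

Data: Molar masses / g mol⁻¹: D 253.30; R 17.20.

5.41 mol

n(D) = 2000 / 253.30 = 7.896 mol
n(R) = 31.00 / 17.20 = 1.802 mol
n/ν → D: 1.974, R: 1.802; R is limiting.
n(B) = (3/1) × 1.802 = 5.406 mol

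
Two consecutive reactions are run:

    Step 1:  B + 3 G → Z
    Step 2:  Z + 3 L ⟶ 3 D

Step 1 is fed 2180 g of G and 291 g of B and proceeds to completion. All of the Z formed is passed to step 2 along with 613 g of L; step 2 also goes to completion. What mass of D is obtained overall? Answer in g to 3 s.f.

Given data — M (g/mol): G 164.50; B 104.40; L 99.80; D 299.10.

Step 1:
n(G) = 2180 / 164.50 = 13.25 mol
n(B) = 291.0 / 104.40 = 2.787 mol
n/ν → G: 4.417, B: 2.787; B is limiting.
n(Z) produced = (1/1) × 2.787 = 2.787 mol
Step 2:
n(Z) available = 2.787 mol
n(L) = 613.0 / 99.80 = 6.142 mol
n/ν → Z: 2.787, L: 2.047; L is limiting.
n(D) = (3/3) × 6.142 = 6.142 mol
mass = 6.142 × 299.10 = 1837 g

1840 g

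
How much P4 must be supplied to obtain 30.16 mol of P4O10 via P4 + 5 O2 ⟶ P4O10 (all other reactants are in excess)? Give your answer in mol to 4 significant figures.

n(P4O10) = 30.16 mol
n(P4) = (1/1) × 30.16 = 30.16 mol

30.16 mol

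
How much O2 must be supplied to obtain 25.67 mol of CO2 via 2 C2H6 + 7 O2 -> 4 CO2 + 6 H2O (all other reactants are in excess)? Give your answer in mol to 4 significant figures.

44.92 mol

n(CO2) = 25.67 mol
n(O2) = (7/4) × 25.67 = 44.92 mol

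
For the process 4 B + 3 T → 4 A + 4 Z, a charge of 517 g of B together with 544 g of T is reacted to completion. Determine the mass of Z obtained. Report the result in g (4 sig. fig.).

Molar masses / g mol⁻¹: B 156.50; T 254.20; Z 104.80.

299.0 g

n(B) = 517.0 / 156.50 = 3.304 mol
n(T) = 544.0 / 254.20 = 2.140 mol
n/ν for B = 3.304/4 = 0.8260
n/ν for T = 2.140/3 = 0.7133
Smallest n/ν is T → limiting reagent.
n(Z) = (4/3) × 2.140 = 2.853 mol
mass = 2.853 × 104.80 = 299.0 g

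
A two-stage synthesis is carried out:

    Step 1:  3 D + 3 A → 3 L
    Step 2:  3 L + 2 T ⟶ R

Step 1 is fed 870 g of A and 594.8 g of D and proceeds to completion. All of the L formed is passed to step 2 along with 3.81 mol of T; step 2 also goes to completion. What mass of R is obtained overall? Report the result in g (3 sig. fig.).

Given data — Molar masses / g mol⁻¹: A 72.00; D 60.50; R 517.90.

987 g

Step 1:
n(A) = 870.0 / 72.00 = 12.08 mol
n(D) = 594.8 / 60.50 = 9.831 mol
n/ν for A = 12.08/3 = 4.027
n/ν for D = 9.831/3 = 3.277
Smallest n/ν is D → limiting reagent.
n(L) produced = (3/3) × 9.831 = 9.831 mol
Step 2:
n(L) available = 9.831 mol
n(T) = 3.810 mol
n/ν for L = 9.831/3 = 3.277
n/ν for T = 3.810/2 = 1.905
Smallest n/ν is T → limiting reagent.
n(R) = (1/2) × 3.810 = 1.905 mol
mass = 1.905 × 517.90 = 986.6 g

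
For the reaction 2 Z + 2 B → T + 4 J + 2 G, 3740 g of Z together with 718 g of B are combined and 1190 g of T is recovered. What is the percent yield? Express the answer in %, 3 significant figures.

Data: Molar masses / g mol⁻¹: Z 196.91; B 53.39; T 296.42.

n(Z) = 3740 / 196.91 = 18.99 mol
n(B) = 718.0 / 53.39 = 13.45 mol
n/ν for Z = 18.99/2 = 9.495
n/ν for B = 13.45/2 = 6.725
Smallest n/ν is B → limiting reagent.
theoretical n(T) = (1/2) × 13.45 = 6.725 mol → 1993 g
% yield = 1190 / 1993 × 100 = 59.71 %

59.7 %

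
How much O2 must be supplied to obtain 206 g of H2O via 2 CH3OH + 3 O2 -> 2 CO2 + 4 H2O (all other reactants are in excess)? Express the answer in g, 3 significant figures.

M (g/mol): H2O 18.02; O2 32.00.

n(H2O) = 206 / 18.02 = 11.43 mol
n(O2) = (3/4) × 11.43 = 8.573 mol
mass = 8.573 × 32.00 = 274.3 g

274 g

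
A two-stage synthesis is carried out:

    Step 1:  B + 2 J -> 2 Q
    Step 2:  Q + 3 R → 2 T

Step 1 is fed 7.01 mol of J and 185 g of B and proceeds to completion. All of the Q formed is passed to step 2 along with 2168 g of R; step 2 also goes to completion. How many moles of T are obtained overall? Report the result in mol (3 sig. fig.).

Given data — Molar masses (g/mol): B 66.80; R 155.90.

9.27 mol

Step 1:
n(J) = 7.010 mol
n(B) = 185.0 / 66.80 = 2.769 mol
n/ν → J: 3.505, B: 2.769; B is limiting.
n(Q) produced = (2/1) × 2.769 = 5.538 mol
Step 2:
n(Q) available = 5.538 mol
n(R) = 2168 / 155.90 = 13.91 mol
n/ν → Q: 5.538, R: 4.637; R is limiting.
n(T) = (2/3) × 13.91 = 9.273 mol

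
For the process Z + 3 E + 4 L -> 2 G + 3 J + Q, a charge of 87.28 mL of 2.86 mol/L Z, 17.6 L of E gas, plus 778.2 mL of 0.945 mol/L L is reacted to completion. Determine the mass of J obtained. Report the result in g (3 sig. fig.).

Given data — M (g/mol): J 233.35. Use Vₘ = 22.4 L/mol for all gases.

n(Z) = 2.86 × 87.28/1000 = 0.2496 mol
n(E) = 17.60 / 22.4 = 0.7857 mol
n(L) = 0.945 × 778.2/1000 = 0.7354 mol
n/ν → Z: 0.2496, E: 0.2619, L: 0.1839; L is limiting.
n(J) = (3/4) × 0.7354 = 0.5516 mol
mass = 0.5516 × 233.35 = 128.7 g

129 g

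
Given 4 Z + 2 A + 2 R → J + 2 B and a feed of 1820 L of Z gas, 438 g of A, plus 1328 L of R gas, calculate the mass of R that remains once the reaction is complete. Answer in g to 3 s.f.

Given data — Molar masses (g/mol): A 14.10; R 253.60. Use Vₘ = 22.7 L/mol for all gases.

n(Z) = 1820 / 22.7 = 80.18 mol
n(A) = 438.0 / 14.10 = 31.06 mol
n(R) = 1328 / 22.7 = 58.50 mol
n/ν for Z = 80.18/4 = 20.05
n/ν for A = 31.06/2 = 15.53
n/ν for R = 58.50/2 = 29.25
Smallest n/ν is A → limiting reagent.
R consumed = (2/2) × 31.06 = 31.06 mol
R remaining = 58.50 − 31.06 = 27.44 mol
mass = 27.44 × 253.60 = 6959 g

6960 g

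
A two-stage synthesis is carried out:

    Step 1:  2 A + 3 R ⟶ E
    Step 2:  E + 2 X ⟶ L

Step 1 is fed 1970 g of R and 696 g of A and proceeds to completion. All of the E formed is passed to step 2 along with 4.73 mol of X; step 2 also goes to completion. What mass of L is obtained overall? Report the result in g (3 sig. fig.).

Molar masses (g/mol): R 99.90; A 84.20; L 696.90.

Step 1:
n(R) = 1970 / 99.90 = 19.72 mol
n(A) = 696.0 / 84.20 = 8.266 mol
n/ν → R: 6.573, A: 4.133; A is limiting.
n(E) produced = (1/2) × 8.266 = 4.133 mol
Step 2:
n(E) available = 4.133 mol
n(X) = 4.730 mol
n/ν → E: 4.133, X: 2.365; X is limiting.
n(L) = (1/2) × 4.730 = 2.365 mol
mass = 2.365 × 696.90 = 1648 g

1650 g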